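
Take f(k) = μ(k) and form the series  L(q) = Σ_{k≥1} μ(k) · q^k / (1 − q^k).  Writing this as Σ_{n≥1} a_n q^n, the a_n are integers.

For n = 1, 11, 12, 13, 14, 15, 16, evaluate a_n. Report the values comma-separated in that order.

[q^1] μ(1)=1 ⇒ 1
q^11  k|11↦μ(k): 11:-1 1:1  a_11=0
q^12  k|12↦μ(k): 1:1 2:-1 3:-1 4:0 6:1 12:0  a_12=0
q^13  k|13↦μ(k): 1:1 13:-1  a_13=0
[q^14] μ(1)=1,μ(2)=-1,μ(7)=-1,μ(14)=1 ⇒ 0
n=15: 15·1 5·3 3·5 1·15  μ→[1+(-1)+(-1)+1]=0
d|16:{1,2,4,8,16}  Σμ=1+(-1)+0+0+0=0

1, 0, 0, 0, 0, 0, 0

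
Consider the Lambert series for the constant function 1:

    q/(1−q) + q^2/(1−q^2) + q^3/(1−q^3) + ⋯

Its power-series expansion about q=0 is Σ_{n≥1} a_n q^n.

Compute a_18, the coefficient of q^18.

a_18 = 6

n=18: 18·1 9·2 6·3 3·6 2·9 1·18  f→[1+1+1+1+1+1]=6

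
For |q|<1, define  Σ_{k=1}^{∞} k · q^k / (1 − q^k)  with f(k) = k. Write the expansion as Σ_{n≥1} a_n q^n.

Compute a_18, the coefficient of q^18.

a_18 = 39

q^18  k|18↦f(k): 1:1 2:2 3:3 6:6 9:9 18:18  a_18=39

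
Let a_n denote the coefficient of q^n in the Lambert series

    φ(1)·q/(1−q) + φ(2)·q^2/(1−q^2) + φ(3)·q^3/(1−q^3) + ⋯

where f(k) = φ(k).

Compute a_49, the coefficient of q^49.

n=49: 1·49 7·7 49·1  φ→[1+6+42]=49

a_49 = 49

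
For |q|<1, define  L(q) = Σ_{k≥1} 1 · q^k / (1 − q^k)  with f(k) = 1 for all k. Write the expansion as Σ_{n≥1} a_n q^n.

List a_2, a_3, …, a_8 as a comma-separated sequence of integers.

2, 2, 3, 2, 4, 2, 4

q^2  k|2↦f(k): 2:1 1:1  a_2=2
n=3: 1·3 3·1  f→[1+1]=2
d|4:{4,2,1}  Σf=1+1+1=3
[q^5] f(1)=1,f(5)=1 ⇒ 2
d|6:{6,3,2,1}  Σf=1+1+1+1=4
q^7  k|7↦f(k): 1:1 7:1  a_7=2
d|8:{8,4,2,1}  Σf=1+1+1+1=4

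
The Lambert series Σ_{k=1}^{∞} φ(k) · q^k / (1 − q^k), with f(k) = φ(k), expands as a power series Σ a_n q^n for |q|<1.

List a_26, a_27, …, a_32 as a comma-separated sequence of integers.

q^26  k|26↦φ(k): 26:12 13:12 2:1 1:1  a_26=26
[q^27] φ(1)=1,φ(3)=2,φ(9)=6,φ(27)=18 ⇒ 27
q^28  k|28↦φ(k): 1:1 2:1 4:2 7:6 14:6 28:12  a_28=28
n=29: 29·1 1·29  φ→[28+1]=29
q^30  k|30↦φ(k): 1:1 2:1 3:2 5:4 6:2 10:4 15:8 30:8  a_30=30
[q^31] φ(31)=30,φ(1)=1 ⇒ 31
q^32  k|32↦φ(k): 32:16 16:8 8:4 4:2 2:1 1:1  a_32=32

26, 27, 28, 29, 30, 31, 32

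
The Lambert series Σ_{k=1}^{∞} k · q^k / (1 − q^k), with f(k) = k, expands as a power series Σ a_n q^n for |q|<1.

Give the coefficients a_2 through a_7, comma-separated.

d|2:{2,1}  Σf=2+1=3
n=3: 3·1 1·3  f→[3+1]=4
[q^4] f(4)=4,f(2)=2,f(1)=1 ⇒ 7
[q^5] f(5)=5,f(1)=1 ⇒ 6
d|6:{1,2,3,6}  Σf=1+2+3+6=12
q^7  k|7↦f(k): 1:1 7:7  a_7=8

3, 4, 7, 6, 12, 8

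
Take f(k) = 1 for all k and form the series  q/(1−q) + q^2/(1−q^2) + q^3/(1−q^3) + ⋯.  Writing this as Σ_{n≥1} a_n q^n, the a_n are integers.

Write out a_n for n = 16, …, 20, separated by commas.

q^16  k|16↦f(k): 16:1 8:1 4:1 2:1 1:1  a_16=5
q^17  k|17↦f(k): 17:1 1:1  a_17=2
[q^18] f(1)=1,f(2)=1,f(3)=1,f(6)=1,f(9)=1,f(18)=1 ⇒ 6
[q^19] f(19)=1,f(1)=1 ⇒ 2
[q^20] f(1)=1,f(2)=1,f(4)=1,f(5)=1,f(10)=1,f(20)=1 ⇒ 6

5, 2, 6, 2, 6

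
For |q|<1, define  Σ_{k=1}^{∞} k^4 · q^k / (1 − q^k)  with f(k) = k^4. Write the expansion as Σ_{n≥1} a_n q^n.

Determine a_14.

[q^14] f(1)=1,f(2)=16,f(7)=2401,f(14)=38416 ⇒ 40834

a_14 = 40834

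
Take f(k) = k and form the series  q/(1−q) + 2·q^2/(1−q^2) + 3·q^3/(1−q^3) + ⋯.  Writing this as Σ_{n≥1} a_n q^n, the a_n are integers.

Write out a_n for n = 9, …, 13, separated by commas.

d|9:{1,3,9}  Σf=1+3+9=13
q^10  k|10↦f(k): 1:1 2:2 5:5 10:10  a_10=18
n=11: 11·1 1·11  f→[11+1]=12
n=12: 12·1 6·2 4·3 3·4 2·6 1·12  f→[12+6+4+3+2+1]=28
[q^13] f(13)=13,f(1)=1 ⇒ 14

13, 18, 12, 28, 14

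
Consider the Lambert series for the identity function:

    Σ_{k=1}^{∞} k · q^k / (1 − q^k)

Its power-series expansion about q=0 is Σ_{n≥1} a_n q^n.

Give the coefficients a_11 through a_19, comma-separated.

[q^11] f(11)=11,f(1)=1 ⇒ 12
n=12: 1·12 2·6 3·4 4·3 6·2 12·1  f→[1+2+3+4+6+12]=28
n=13: 1·13 13·1  f→[1+13]=14
q^14  k|14↦f(k): 14:14 7:7 2:2 1:1  a_14=24
d|15:{1,3,5,15}  Σf=1+3+5+15=24
d|16:{16,8,4,2,1}  Σf=16+8+4+2+1=31
q^17  k|17↦f(k): 1:1 17:17  a_17=18
n=18: 1·18 2·9 3·6 6·3 9·2 18·1  f→[1+2+3+6+9+18]=39
[q^19] f(1)=1,f(19)=19 ⇒ 20

12, 28, 14, 24, 24, 31, 18, 39, 20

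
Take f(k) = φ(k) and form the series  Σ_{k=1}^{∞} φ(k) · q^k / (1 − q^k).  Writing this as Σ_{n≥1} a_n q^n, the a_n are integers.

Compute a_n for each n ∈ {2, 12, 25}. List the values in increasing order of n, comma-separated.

n=2: 2·1 1·2  φ→[1+1]=2
[q^12] φ(12)=4,φ(6)=2,φ(4)=2,φ(3)=2,φ(2)=1,φ(1)=1 ⇒ 12
[q^25] φ(1)=1,φ(5)=4,φ(25)=20 ⇒ 25

2, 12, 25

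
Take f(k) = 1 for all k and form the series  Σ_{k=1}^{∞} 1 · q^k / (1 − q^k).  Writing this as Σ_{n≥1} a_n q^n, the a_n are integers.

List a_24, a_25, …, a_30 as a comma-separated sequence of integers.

8, 3, 4, 4, 6, 2, 8

n=24: 1·24 2·12 3·8 4·6 6·4 8·3 12·2 24·1  f→[1+1+1+1+1+1+1+1]=8
q^25  k|25↦f(k): 1:1 5:1 25:1  a_25=3
q^26  k|26↦f(k): 1:1 2:1 13:1 26:1  a_26=4
[q^27] f(1)=1,f(3)=1,f(9)=1,f(27)=1 ⇒ 4
d|28:{1,2,4,7,14,28}  Σf=1+1+1+1+1+1=6
q^29  k|29↦f(k): 1:1 29:1  a_29=2
q^30  k|30↦f(k): 1:1 2:1 3:1 5:1 6:1 10:1 15:1 30:1  a_30=8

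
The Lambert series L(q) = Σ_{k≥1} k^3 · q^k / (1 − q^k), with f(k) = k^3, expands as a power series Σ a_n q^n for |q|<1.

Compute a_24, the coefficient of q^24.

n=24: 24·1 12·2 8·3 6·4 4·6 3·8 2·12 1·24  f→[13824+1728+512+216+64+27+8+1]=16380

a_24 = 16380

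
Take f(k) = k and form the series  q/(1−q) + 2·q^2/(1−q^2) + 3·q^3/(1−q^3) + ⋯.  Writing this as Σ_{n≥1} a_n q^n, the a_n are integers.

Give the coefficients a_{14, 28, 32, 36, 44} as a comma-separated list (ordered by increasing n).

24, 56, 63, 91, 84

n=14: 1·14 2·7 7·2 14·1  f→[1+2+7+14]=24
q^28  k|28↦f(k): 28:28 14:14 7:7 4:4 2:2 1:1  a_28=56
q^32  k|32↦f(k): 1:1 2:2 4:4 8:8 16:16 32:32  a_32=63
[q^36] f(36)=36,f(18)=18,f(12)=12,f(9)=9,f(6)=6,f(4)=4,f(3)=3,f(2)=2,f(1)=1 ⇒ 91
[q^44] f(44)=44,f(22)=22,f(11)=11,f(4)=4,f(2)=2,f(1)=1 ⇒ 84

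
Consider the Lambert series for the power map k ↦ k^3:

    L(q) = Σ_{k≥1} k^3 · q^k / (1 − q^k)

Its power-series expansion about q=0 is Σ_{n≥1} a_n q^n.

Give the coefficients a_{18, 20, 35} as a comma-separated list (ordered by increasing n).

6813, 9198, 43344

q^18  k|18↦f(k): 1:1 2:8 3:27 6:216 9:729 18:5832  a_18=6813
q^20  k|20↦f(k): 20:8000 10:1000 5:125 4:64 2:8 1:1  a_20=9198
q^35  k|35↦f(k): 1:1 5:125 7:343 35:42875  a_35=43344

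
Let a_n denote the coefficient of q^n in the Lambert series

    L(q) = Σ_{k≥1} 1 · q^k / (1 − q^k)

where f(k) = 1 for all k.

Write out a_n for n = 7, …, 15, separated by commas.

d|7:{7,1}  Σf=1+1=2
n=8: 1·8 2·4 4·2 8·1  f→[1+1+1+1]=4
n=9: 1·9 3·3 9·1  f→[1+1+1]=3
q^10  k|10↦f(k): 10:1 5:1 2:1 1:1  a_10=4
[q^11] f(11)=1,f(1)=1 ⇒ 2
[q^12] f(1)=1,f(2)=1,f(3)=1,f(4)=1,f(6)=1,f(12)=1 ⇒ 6
[q^13] f(1)=1,f(13)=1 ⇒ 2
n=14: 14·1 7·2 2·7 1·14  f→[1+1+1+1]=4
d|15:{15,5,3,1}  Σf=1+1+1+1=4

2, 4, 3, 4, 2, 6, 2, 4, 4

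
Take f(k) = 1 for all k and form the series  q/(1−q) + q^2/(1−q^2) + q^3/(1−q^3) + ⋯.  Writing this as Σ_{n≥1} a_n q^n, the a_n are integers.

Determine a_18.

a_18 = 6

n=18: 18·1 9·2 6·3 3·6 2·9 1·18  f→[1+1+1+1+1+1]=6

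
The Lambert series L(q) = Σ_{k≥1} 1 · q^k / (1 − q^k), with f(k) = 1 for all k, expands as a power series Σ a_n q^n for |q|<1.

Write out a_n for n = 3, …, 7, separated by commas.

q^3  k|3↦f(k): 3:1 1:1  a_3=2
[q^4] f(1)=1,f(2)=1,f(4)=1 ⇒ 3
d|5:{5,1}  Σf=1+1=2
[q^6] f(6)=1,f(3)=1,f(2)=1,f(1)=1 ⇒ 4
[q^7] f(1)=1,f(7)=1 ⇒ 2

2, 3, 2, 4, 2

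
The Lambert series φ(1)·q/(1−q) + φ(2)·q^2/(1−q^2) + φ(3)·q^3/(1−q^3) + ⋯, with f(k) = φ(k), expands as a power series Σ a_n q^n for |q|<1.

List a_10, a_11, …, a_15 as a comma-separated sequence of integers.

q^10  k|10↦φ(k): 10:4 5:4 2:1 1:1  a_10=10
[q^11] φ(1)=1,φ(11)=10 ⇒ 11
d|12:{1,2,3,4,6,12}  Σφ=1+1+2+2+2+4=12
d|13:{13,1}  Σφ=12+1=13
n=14: 14·1 7·2 2·7 1·14  φ→[6+6+1+1]=14
[q^15] φ(15)=8,φ(5)=4,φ(3)=2,φ(1)=1 ⇒ 15

10, 11, 12, 13, 14, 15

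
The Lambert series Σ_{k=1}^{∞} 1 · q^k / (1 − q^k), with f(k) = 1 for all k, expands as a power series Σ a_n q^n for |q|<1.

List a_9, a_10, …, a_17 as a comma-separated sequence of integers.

[q^9] f(9)=1,f(3)=1,f(1)=1 ⇒ 3
[q^10] f(1)=1,f(2)=1,f(5)=1,f(10)=1 ⇒ 4
[q^11] f(11)=1,f(1)=1 ⇒ 2
d|12:{1,2,3,4,6,12}  Σf=1+1+1+1+1+1=6
n=13: 1·13 13·1  f→[1+1]=2
[q^14] f(14)=1,f(7)=1,f(2)=1,f(1)=1 ⇒ 4
d|15:{15,5,3,1}  Σf=1+1+1+1=4
q^16  k|16↦f(k): 1:1 2:1 4:1 8:1 16:1  a_16=5
d|17:{1,17}  Σf=1+1=2

3, 4, 2, 6, 2, 4, 4, 5, 2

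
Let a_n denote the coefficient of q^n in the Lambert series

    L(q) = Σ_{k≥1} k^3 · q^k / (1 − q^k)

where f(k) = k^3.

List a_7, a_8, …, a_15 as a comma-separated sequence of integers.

344, 585, 757, 1134, 1332, 2044, 2198, 3096, 3528

q^7  k|7↦f(k): 1:1 7:343  a_7=344
n=8: 8·1 4·2 2·4 1·8  f→[512+64+8+1]=585
[q^9] f(9)=729,f(3)=27,f(1)=1 ⇒ 757
[q^10] f(1)=1,f(2)=8,f(5)=125,f(10)=1000 ⇒ 1134
n=11: 11·1 1·11  f→[1331+1]=1332
[q^12] f(1)=1,f(2)=8,f(3)=27,f(4)=64,f(6)=216,f(12)=1728 ⇒ 2044
q^13  k|13↦f(k): 13:2197 1:1  a_13=2198
q^14  k|14↦f(k): 14:2744 7:343 2:8 1:1  a_14=3096
q^15  k|15↦f(k): 15:3375 5:125 3:27 1:1  a_15=3528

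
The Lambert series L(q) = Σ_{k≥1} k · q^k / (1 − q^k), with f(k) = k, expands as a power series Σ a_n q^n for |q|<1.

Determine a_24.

q^24  k|24↦f(k): 1:1 2:2 3:3 4:4 6:6 8:8 12:12 24:24  a_24=60

a_24 = 60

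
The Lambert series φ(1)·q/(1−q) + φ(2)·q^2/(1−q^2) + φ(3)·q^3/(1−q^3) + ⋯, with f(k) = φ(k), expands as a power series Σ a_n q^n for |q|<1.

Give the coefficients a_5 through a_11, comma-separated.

n=5: 5·1 1·5  φ→[4+1]=5
[q^6] φ(1)=1,φ(2)=1,φ(3)=2,φ(6)=2 ⇒ 6
n=7: 1·7 7·1  φ→[1+6]=7
[q^8] φ(8)=4,φ(4)=2,φ(2)=1,φ(1)=1 ⇒ 8
q^9  k|9↦φ(k): 1:1 3:2 9:6  a_9=9
n=10: 10·1 5·2 2·5 1·10  φ→[4+4+1+1]=10
n=11: 11·1 1·11  φ→[10+1]=11

5, 6, 7, 8, 9, 10, 11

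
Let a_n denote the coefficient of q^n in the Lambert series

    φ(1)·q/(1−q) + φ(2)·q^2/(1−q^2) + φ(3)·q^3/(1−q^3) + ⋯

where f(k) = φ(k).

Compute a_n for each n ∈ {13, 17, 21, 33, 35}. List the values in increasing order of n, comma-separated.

q^13  k|13↦φ(k): 13:12 1:1  a_13=13
q^17  k|17↦φ(k): 1:1 17:16  a_17=17
[q^21] φ(21)=12,φ(7)=6,φ(3)=2,φ(1)=1 ⇒ 21
[q^33] φ(33)=20,φ(11)=10,φ(3)=2,φ(1)=1 ⇒ 33
n=35: 35·1 7·5 5·7 1·35  φ→[24+6+4+1]=35

13, 17, 21, 33, 35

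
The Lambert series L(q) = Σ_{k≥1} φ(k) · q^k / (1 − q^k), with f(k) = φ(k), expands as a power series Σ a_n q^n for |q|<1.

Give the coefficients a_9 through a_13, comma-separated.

d|9:{1,3,9}  Σφ=1+2+6=9
[q^10] φ(10)=4,φ(5)=4,φ(2)=1,φ(1)=1 ⇒ 10
q^11  k|11↦φ(k): 11:10 1:1  a_11=11
[q^12] φ(12)=4,φ(6)=2,φ(4)=2,φ(3)=2,φ(2)=1,φ(1)=1 ⇒ 12
d|13:{13,1}  Σφ=12+1=13

9, 10, 11, 12, 13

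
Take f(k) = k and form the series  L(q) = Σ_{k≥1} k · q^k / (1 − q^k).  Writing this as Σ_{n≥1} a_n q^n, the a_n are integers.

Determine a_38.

a_38 = 60

[q^38] f(1)=1,f(2)=2,f(19)=19,f(38)=38 ⇒ 60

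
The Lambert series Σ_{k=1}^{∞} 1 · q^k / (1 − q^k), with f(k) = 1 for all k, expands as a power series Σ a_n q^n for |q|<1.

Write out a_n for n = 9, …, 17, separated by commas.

d|9:{9,3,1}  Σf=1+1+1=3
n=10: 1·10 2·5 5·2 10·1  f→[1+1+1+1]=4
d|11:{1,11}  Σf=1+1=2
n=12: 12·1 6·2 4·3 3·4 2·6 1·12  f→[1+1+1+1+1+1]=6
[q^13] f(13)=1,f(1)=1 ⇒ 2
d|14:{14,7,2,1}  Σf=1+1+1+1=4
[q^15] f(1)=1,f(3)=1,f(5)=1,f(15)=1 ⇒ 4
q^16  k|16↦f(k): 1:1 2:1 4:1 8:1 16:1  a_16=5
n=17: 17·1 1·17  f→[1+1]=2

3, 4, 2, 6, 2, 4, 4, 5, 2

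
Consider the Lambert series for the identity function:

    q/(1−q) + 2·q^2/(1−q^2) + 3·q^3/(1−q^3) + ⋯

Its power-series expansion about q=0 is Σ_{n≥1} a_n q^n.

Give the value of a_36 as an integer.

q^36  k|36↦f(k): 36:36 18:18 12:12 9:9 6:6 4:4 3:3 2:2 1:1  a_36=91

a_36 = 91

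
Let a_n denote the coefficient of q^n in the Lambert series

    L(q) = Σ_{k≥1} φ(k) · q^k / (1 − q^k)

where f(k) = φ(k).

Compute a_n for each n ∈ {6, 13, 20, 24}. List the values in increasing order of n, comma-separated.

d|6:{1,2,3,6}  Σφ=1+1+2+2=6
n=13: 1·13 13·1  φ→[1+12]=13
n=20: 20·1 10·2 5·4 4·5 2·10 1·20  φ→[8+4+4+2+1+1]=20
[q^24] φ(24)=8,φ(12)=4,φ(8)=4,φ(6)=2,φ(4)=2,φ(3)=2,φ(2)=1,φ(1)=1 ⇒ 24

6, 13, 20, 24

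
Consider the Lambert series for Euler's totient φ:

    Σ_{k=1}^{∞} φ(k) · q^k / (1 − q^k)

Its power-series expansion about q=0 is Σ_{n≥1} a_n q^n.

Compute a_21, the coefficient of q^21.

d|21:{1,3,7,21}  Σφ=1+2+6+12=21

a_21 = 21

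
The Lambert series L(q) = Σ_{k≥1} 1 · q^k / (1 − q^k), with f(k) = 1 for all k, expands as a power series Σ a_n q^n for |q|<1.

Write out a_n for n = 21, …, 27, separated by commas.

d|21:{1,3,7,21}  Σf=1+1+1+1=4
n=22: 22·1 11·2 2·11 1·22  f→[1+1+1+1]=4
[q^23] f(23)=1,f(1)=1 ⇒ 2
n=24: 24·1 12·2 8·3 6·4 4·6 3·8 2·12 1·24  f→[1+1+1+1+1+1+1+1]=8
[q^25] f(25)=1,f(5)=1,f(1)=1 ⇒ 3
d|26:{26,13,2,1}  Σf=1+1+1+1=4
n=27: 1·27 3·9 9·3 27·1  f→[1+1+1+1]=4

4, 4, 2, 8, 3, 4, 4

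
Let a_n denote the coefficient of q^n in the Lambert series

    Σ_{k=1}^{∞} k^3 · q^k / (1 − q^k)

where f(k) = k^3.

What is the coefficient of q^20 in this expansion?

q^20  k|20↦f(k): 20:8000 10:1000 5:125 4:64 2:8 1:1  a_20=9198

a_20 = 9198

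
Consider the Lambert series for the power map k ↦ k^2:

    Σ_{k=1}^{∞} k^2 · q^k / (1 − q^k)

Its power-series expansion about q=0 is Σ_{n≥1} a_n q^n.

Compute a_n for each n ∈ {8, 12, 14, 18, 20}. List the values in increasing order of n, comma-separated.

85, 210, 250, 455, 546

q^8  k|8↦f(k): 1:1 2:4 4:16 8:64  a_8=85
q^12  k|12↦f(k): 12:144 6:36 4:16 3:9 2:4 1:1  a_12=210
q^14  k|14↦f(k): 14:196 7:49 2:4 1:1  a_14=250
[q^18] f(18)=324,f(9)=81,f(6)=36,f(3)=9,f(2)=4,f(1)=1 ⇒ 455
q^20  k|20↦f(k): 20:400 10:100 5:25 4:16 2:4 1:1  a_20=546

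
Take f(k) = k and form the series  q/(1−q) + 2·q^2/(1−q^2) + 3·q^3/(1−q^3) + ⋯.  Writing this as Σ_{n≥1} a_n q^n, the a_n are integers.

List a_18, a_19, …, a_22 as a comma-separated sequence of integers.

[q^18] f(1)=1,f(2)=2,f(3)=3,f(6)=6,f(9)=9,f(18)=18 ⇒ 39
d|19:{1,19}  Σf=1+19=20
[q^20] f(20)=20,f(10)=10,f(5)=5,f(4)=4,f(2)=2,f(1)=1 ⇒ 42
[q^21] f(21)=21,f(7)=7,f(3)=3,f(1)=1 ⇒ 32
q^22  k|22↦f(k): 22:22 11:11 2:2 1:1  a_22=36

39, 20, 42, 32, 36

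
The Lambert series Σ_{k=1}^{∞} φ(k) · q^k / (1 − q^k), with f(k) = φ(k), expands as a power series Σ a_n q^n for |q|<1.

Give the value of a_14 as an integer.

[q^14] φ(1)=1,φ(2)=1,φ(7)=6,φ(14)=6 ⇒ 14

a_14 = 14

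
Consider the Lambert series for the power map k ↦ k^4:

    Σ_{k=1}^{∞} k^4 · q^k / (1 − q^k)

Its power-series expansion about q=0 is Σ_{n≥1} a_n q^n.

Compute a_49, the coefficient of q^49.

n=49: 1·49 7·7 49·1  f→[1+2401+5764801]=5767203

a_49 = 5767203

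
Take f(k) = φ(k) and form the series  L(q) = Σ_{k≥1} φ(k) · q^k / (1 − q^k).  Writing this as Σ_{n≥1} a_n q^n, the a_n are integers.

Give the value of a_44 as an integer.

q^44  k|44↦φ(k): 1:1 2:1 4:2 11:10 22:10 44:20  a_44=44

a_44 = 44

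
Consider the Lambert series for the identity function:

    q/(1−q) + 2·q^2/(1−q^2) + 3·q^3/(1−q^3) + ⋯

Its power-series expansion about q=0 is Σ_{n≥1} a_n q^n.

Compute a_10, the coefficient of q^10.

[q^10] f(10)=10,f(5)=5,f(2)=2,f(1)=1 ⇒ 18

a_10 = 18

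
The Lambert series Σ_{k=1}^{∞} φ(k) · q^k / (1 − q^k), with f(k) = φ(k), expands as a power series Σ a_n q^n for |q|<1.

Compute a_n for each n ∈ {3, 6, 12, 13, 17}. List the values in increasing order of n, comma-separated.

q^3  k|3↦φ(k): 3:2 1:1  a_3=3
d|6:{1,2,3,6}  Σφ=1+1+2+2=6
q^12  k|12↦φ(k): 12:4 6:2 4:2 3:2 2:1 1:1  a_12=12
n=13: 1·13 13·1  φ→[1+12]=13
q^17  k|17↦φ(k): 17:16 1:1  a_17=17

3, 6, 12, 13, 17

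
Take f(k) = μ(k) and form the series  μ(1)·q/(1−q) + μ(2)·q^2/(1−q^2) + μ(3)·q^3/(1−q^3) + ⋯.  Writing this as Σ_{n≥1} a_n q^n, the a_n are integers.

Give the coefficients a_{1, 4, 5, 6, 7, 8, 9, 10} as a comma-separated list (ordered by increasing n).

[q^1] μ(1)=1 ⇒ 1
q^4  k|4↦μ(k): 1:1 2:-1 4:0  a_4=0
q^5  k|5↦μ(k): 5:-1 1:1  a_5=0
n=6: 1·6 2·3 3·2 6·1  μ→[1+(-1)+(-1)+1]=0
n=7: 1·7 7·1  μ→[1+(-1)]=0
q^8  k|8↦μ(k): 8:0 4:0 2:-1 1:1  a_8=0
[q^9] μ(1)=1,μ(3)=-1,μ(9)=0 ⇒ 0
n=10: 1·10 2·5 5·2 10·1  μ→[1+(-1)+(-1)+1]=0

1, 0, 0, 0, 0, 0, 0, 0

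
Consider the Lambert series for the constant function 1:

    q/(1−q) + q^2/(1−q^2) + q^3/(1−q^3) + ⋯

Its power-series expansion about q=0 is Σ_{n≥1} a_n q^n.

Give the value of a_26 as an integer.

d|26:{1,2,13,26}  Σf=1+1+1+1=4

a_26 = 4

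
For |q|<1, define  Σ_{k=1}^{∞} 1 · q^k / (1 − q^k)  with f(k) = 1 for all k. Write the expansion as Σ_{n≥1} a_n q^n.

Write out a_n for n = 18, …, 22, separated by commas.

[q^18] f(1)=1,f(2)=1,f(3)=1,f(6)=1,f(9)=1,f(18)=1 ⇒ 6
[q^19] f(19)=1,f(1)=1 ⇒ 2
d|20:{1,2,4,5,10,20}  Σf=1+1+1+1+1+1=6
d|21:{21,7,3,1}  Σf=1+1+1+1=4
n=22: 1·22 2·11 11·2 22·1  f→[1+1+1+1]=4

6, 2, 6, 4, 4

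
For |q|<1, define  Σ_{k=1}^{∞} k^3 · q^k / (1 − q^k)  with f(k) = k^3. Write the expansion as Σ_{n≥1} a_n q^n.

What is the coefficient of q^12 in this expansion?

[q^12] f(12)=1728,f(6)=216,f(4)=64,f(3)=27,f(2)=8,f(1)=1 ⇒ 2044

a_12 = 2044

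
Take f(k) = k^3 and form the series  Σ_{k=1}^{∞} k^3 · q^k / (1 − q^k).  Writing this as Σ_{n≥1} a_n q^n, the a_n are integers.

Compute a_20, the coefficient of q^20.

[q^20] f(20)=8000,f(10)=1000,f(5)=125,f(4)=64,f(2)=8,f(1)=1 ⇒ 9198

a_20 = 9198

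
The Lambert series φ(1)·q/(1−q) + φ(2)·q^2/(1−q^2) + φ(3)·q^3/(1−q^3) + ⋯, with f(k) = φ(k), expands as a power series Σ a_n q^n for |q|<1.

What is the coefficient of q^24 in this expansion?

[q^24] φ(1)=1,φ(2)=1,φ(3)=2,φ(4)=2,φ(6)=2,φ(8)=4,φ(12)=4,φ(24)=8 ⇒ 24

a_24 = 24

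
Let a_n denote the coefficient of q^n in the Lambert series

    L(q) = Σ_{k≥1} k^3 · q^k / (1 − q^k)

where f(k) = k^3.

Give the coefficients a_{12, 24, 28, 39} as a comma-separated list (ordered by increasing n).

2044, 16380, 25112, 61544

d|12:{12,6,4,3,2,1}  Σf=1728+216+64+27+8+1=2044
q^24  k|24↦f(k): 1:1 2:8 3:27 4:64 6:216 8:512 12:1728 24:13824  a_24=16380
q^28  k|28↦f(k): 1:1 2:8 4:64 7:343 14:2744 28:21952  a_28=25112
q^39  k|39↦f(k): 39:59319 13:2197 3:27 1:1  a_39=61544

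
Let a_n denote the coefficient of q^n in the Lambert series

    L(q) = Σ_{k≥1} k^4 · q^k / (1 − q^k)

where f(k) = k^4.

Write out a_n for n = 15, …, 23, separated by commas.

n=15: 1·15 3·5 5·3 15·1  f→[1+81+625+50625]=51332
d|16:{1,2,4,8,16}  Σf=1+16+256+4096+65536=69905
q^17  k|17↦f(k): 1:1 17:83521  a_17=83522
d|18:{18,9,6,3,2,1}  Σf=104976+6561+1296+81+16+1=112931
d|19:{1,19}  Σf=1+130321=130322
[q^20] f(20)=160000,f(10)=10000,f(5)=625,f(4)=256,f(2)=16,f(1)=1 ⇒ 170898
q^21  k|21↦f(k): 1:1 3:81 7:2401 21:194481  a_21=196964
n=22: 1·22 2·11 11·2 22·1  f→[1+16+14641+234256]=248914
d|23:{23,1}  Σf=279841+1=279842

51332, 69905, 83522, 112931, 130322, 170898, 196964, 248914, 279842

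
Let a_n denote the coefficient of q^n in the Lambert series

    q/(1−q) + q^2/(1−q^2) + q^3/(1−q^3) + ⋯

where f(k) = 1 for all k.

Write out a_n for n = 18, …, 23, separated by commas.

6, 2, 6, 4, 4, 2

n=18: 18·1 9·2 6·3 3·6 2·9 1·18  f→[1+1+1+1+1+1]=6
n=19: 1·19 19·1  f→[1+1]=2
[q^20] f(1)=1,f(2)=1,f(4)=1,f(5)=1,f(10)=1,f(20)=1 ⇒ 6
d|21:{1,3,7,21}  Σf=1+1+1+1=4
q^22  k|22↦f(k): 22:1 11:1 2:1 1:1  a_22=4
d|23:{1,23}  Σf=1+1=2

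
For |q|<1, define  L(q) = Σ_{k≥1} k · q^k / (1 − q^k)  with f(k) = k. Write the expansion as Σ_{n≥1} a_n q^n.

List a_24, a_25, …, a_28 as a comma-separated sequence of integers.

60, 31, 42, 40, 56

n=24: 24·1 12·2 8·3 6·4 4·6 3·8 2·12 1·24  f→[24+12+8+6+4+3+2+1]=60
n=25: 25·1 5·5 1·25  f→[25+5+1]=31
q^26  k|26↦f(k): 1:1 2:2 13:13 26:26  a_26=42
d|27:{27,9,3,1}  Σf=27+9+3+1=40
d|28:{1,2,4,7,14,28}  Σf=1+2+4+7+14+28=56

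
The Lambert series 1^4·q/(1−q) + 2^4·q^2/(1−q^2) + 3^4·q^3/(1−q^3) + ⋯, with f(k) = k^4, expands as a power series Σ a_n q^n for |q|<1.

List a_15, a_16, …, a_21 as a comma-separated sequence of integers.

51332, 69905, 83522, 112931, 130322, 170898, 196964

q^15  k|15↦f(k): 1:1 3:81 5:625 15:50625  a_15=51332
n=16: 16·1 8·2 4·4 2·8 1·16  f→[65536+4096+256+16+1]=69905
n=17: 1·17 17·1  f→[1+83521]=83522
[q^18] f(18)=104976,f(9)=6561,f(6)=1296,f(3)=81,f(2)=16,f(1)=1 ⇒ 112931
q^19  k|19↦f(k): 19:130321 1:1  a_19=130322
d|20:{20,10,5,4,2,1}  Σf=160000+10000+625+256+16+1=170898
q^21  k|21↦f(k): 21:194481 7:2401 3:81 1:1  a_21=196964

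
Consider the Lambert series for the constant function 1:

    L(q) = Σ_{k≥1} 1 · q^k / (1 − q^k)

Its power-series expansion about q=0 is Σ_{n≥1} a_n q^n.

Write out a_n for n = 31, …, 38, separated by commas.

2, 6, 4, 4, 4, 9, 2, 4

n=31: 31·1 1·31  f→[1+1]=2
n=32: 32·1 16·2 8·4 4·8 2·16 1·32  f→[1+1+1+1+1+1]=6
q^33  k|33↦f(k): 1:1 3:1 11:1 33:1  a_33=4
q^34  k|34↦f(k): 34:1 17:1 2:1 1:1  a_34=4
[q^35] f(35)=1,f(7)=1,f(5)=1,f(1)=1 ⇒ 4
[q^36] f(36)=1,f(18)=1,f(12)=1,f(9)=1,f(6)=1,f(4)=1,f(3)=1,f(2)=1,f(1)=1 ⇒ 9
d|37:{37,1}  Σf=1+1=2
n=38: 1·38 2·19 19·2 38·1  f→[1+1+1+1]=4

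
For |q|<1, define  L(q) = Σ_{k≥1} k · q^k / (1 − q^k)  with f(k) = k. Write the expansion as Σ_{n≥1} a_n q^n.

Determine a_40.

n=40: 1·40 2·20 4·10 5·8 8·5 10·4 20·2 40·1  f→[1+2+4+5+8+10+20+40]=90

a_40 = 90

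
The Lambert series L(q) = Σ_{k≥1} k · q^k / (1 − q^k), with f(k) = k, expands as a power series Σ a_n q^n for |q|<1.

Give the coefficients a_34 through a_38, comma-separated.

q^34  k|34↦f(k): 34:34 17:17 2:2 1:1  a_34=54
d|35:{1,5,7,35}  Σf=1+5+7+35=48
[q^36] f(1)=1,f(2)=2,f(3)=3,f(4)=4,f(6)=6,f(9)=9,f(12)=12,f(18)=18,f(36)=36 ⇒ 91
n=37: 37·1 1·37  f→[37+1]=38
d|38:{1,2,19,38}  Σf=1+2+19+38=60

54, 48, 91, 38, 60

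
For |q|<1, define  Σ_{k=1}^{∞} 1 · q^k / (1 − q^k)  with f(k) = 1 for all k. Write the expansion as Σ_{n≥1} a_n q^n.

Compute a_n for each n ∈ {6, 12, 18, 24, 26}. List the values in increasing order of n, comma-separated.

q^6  k|6↦f(k): 6:1 3:1 2:1 1:1  a_6=4
q^12  k|12↦f(k): 12:1 6:1 4:1 3:1 2:1 1:1  a_12=6
d|18:{18,9,6,3,2,1}  Σf=1+1+1+1+1+1=6
[q^24] f(24)=1,f(12)=1,f(8)=1,f(6)=1,f(4)=1,f(3)=1,f(2)=1,f(1)=1 ⇒ 8
d|26:{26,13,2,1}  Σf=1+1+1+1=4

4, 6, 6, 8, 4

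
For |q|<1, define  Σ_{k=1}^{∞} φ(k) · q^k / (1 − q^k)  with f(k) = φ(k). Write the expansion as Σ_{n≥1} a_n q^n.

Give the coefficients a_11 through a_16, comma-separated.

d|11:{11,1}  Σφ=10+1=11
[q^12] φ(1)=1,φ(2)=1,φ(3)=2,φ(4)=2,φ(6)=2,φ(12)=4 ⇒ 12
n=13: 13·1 1·13  φ→[12+1]=13
d|14:{1,2,7,14}  Σφ=1+1+6+6=14
[q^15] φ(1)=1,φ(3)=2,φ(5)=4,φ(15)=8 ⇒ 15
n=16: 16·1 8·2 4·4 2·8 1·16  φ→[8+4+2+1+1]=16

11, 12, 13, 14, 15, 16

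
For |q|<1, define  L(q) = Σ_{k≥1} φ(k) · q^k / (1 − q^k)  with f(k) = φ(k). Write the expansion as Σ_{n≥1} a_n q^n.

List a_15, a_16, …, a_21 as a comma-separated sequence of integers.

[q^15] φ(15)=8,φ(5)=4,φ(3)=2,φ(1)=1 ⇒ 15
d|16:{1,2,4,8,16}  Σφ=1+1+2+4+8=16
d|17:{1,17}  Σφ=1+16=17
n=18: 1·18 2·9 3·6 6·3 9·2 18·1  φ→[1+1+2+2+6+6]=18
q^19  k|19↦φ(k): 19:18 1:1  a_19=19
d|20:{1,2,4,5,10,20}  Σφ=1+1+2+4+4+8=20
n=21: 1·21 3·7 7·3 21·1  φ→[1+2+6+12]=21

15, 16, 17, 18, 19, 20, 21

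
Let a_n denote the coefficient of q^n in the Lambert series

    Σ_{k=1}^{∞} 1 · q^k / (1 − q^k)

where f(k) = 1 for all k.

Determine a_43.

a_43 = 2

n=43: 1·43 43·1  f→[1+1]=2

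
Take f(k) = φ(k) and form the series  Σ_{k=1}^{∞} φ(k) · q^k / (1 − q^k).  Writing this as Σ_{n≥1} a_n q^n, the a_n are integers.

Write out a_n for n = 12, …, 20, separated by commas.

q^12  k|12↦φ(k): 1:1 2:1 3:2 4:2 6:2 12:4  a_12=12
q^13  k|13↦φ(k): 13:12 1:1  a_13=13
[q^14] φ(14)=6,φ(7)=6,φ(2)=1,φ(1)=1 ⇒ 14
n=15: 15·1 5·3 3·5 1·15  φ→[8+4+2+1]=15
n=16: 16·1 8·2 4·4 2·8 1·16  φ→[8+4+2+1+1]=16
d|17:{17,1}  Σφ=16+1=17
q^18  k|18↦φ(k): 1:1 2:1 3:2 6:2 9:6 18:6  a_18=18
n=19: 19·1 1·19  φ→[18+1]=19
d|20:{20,10,5,4,2,1}  Σφ=8+4+4+2+1+1=20

12, 13, 14, 15, 16, 17, 18, 19, 20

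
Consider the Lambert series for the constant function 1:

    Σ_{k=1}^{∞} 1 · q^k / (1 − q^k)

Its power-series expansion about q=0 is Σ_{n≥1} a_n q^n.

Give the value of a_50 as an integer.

a_50 = 6

q^50  k|50↦f(k): 50:1 25:1 10:1 5:1 2:1 1:1  a_50=6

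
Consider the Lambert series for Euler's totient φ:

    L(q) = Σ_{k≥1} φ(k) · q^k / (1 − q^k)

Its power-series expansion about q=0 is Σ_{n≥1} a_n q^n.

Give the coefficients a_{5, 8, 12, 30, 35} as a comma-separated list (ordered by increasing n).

[q^5] φ(5)=4,φ(1)=1 ⇒ 5
d|8:{8,4,2,1}  Σφ=4+2+1+1=8
q^12  k|12↦φ(k): 1:1 2:1 3:2 4:2 6:2 12:4  a_12=12
n=30: 1·30 2·15 3·10 5·6 6·5 10·3 15·2 30·1  φ→[1+1+2+4+2+4+8+8]=30
d|35:{35,7,5,1}  Σφ=24+6+4+1=35

5, 8, 12, 30, 35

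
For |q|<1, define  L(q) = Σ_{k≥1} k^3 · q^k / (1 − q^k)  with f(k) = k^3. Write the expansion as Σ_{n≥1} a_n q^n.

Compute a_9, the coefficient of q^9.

[q^9] f(1)=1,f(3)=27,f(9)=729 ⇒ 757

a_9 = 757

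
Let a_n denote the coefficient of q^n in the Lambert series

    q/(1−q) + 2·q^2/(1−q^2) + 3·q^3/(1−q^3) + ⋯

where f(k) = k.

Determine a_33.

a_33 = 48

n=33: 33·1 11·3 3·11 1·33  f→[33+11+3+1]=48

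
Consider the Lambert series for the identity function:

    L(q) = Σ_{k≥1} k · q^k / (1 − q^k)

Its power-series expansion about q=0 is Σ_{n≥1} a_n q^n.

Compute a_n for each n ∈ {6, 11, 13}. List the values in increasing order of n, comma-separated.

[q^6] f(1)=1,f(2)=2,f(3)=3,f(6)=6 ⇒ 12
[q^11] f(1)=1,f(11)=11 ⇒ 12
[q^13] f(1)=1,f(13)=13 ⇒ 14

12, 12, 14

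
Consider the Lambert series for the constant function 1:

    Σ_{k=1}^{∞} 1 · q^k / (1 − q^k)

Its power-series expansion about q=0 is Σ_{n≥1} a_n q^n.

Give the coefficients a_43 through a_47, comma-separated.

n=43: 1·43 43·1  f→[1+1]=2
n=44: 1·44 2·22 4·11 11·4 22·2 44·1  f→[1+1+1+1+1+1]=6
d|45:{45,15,9,5,3,1}  Σf=1+1+1+1+1+1=6
q^46  k|46↦f(k): 46:1 23:1 2:1 1:1  a_46=4
q^47  k|47↦f(k): 47:1 1:1  a_47=2

2, 6, 6, 4, 2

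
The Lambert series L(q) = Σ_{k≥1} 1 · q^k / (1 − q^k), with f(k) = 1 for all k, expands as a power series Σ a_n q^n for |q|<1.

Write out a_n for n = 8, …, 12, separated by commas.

4, 3, 4, 2, 6

n=8: 1·8 2·4 4·2 8·1  f→[1+1+1+1]=4
[q^9] f(1)=1,f(3)=1,f(9)=1 ⇒ 3
[q^10] f(10)=1,f(5)=1,f(2)=1,f(1)=1 ⇒ 4
n=11: 1·11 11·1  f→[1+1]=2
n=12: 1·12 2·6 3·4 4·3 6·2 12·1  f→[1+1+1+1+1+1]=6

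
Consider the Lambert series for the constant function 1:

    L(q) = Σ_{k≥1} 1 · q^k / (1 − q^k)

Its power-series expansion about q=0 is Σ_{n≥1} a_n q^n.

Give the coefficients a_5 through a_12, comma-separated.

2, 4, 2, 4, 3, 4, 2, 6

n=5: 5·1 1·5  f→[1+1]=2
d|6:{6,3,2,1}  Σf=1+1+1+1=4
q^7  k|7↦f(k): 7:1 1:1  a_7=2
q^8  k|8↦f(k): 1:1 2:1 4:1 8:1  a_8=4
q^9  k|9↦f(k): 1:1 3:1 9:1  a_9=3
d|10:{1,2,5,10}  Σf=1+1+1+1=4
q^11  k|11↦f(k): 1:1 11:1  a_11=2
[q^12] f(12)=1,f(6)=1,f(4)=1,f(3)=1,f(2)=1,f(1)=1 ⇒ 6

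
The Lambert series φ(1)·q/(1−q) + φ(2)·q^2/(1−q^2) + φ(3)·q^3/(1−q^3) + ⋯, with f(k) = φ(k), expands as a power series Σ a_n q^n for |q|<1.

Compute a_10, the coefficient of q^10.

d|10:{10,5,2,1}  Σφ=4+4+1+1=10

a_10 = 10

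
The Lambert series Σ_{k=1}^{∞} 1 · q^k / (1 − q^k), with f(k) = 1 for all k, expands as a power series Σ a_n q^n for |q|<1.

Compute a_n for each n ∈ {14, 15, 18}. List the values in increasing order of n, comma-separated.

4, 4, 6

[q^14] f(1)=1,f(2)=1,f(7)=1,f(14)=1 ⇒ 4
q^15  k|15↦f(k): 1:1 3:1 5:1 15:1  a_15=4
n=18: 1·18 2·9 3·6 6·3 9·2 18·1  f→[1+1+1+1+1+1]=6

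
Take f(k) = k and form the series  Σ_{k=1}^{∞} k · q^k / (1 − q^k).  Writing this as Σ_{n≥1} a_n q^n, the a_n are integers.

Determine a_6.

q^6  k|6↦f(k): 6:6 3:3 2:2 1:1  a_6=12

a_6 = 12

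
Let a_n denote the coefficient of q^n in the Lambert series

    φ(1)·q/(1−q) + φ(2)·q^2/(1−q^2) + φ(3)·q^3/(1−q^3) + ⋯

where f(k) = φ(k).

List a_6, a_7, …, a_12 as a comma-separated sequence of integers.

q^6  k|6↦φ(k): 1:1 2:1 3:2 6:2  a_6=6
[q^7] φ(1)=1,φ(7)=6 ⇒ 7
[q^8] φ(1)=1,φ(2)=1,φ(4)=2,φ(8)=4 ⇒ 8
q^9  k|9↦φ(k): 9:6 3:2 1:1  a_9=9
n=10: 1·10 2·5 5·2 10·1  φ→[1+1+4+4]=10
d|11:{1,11}  Σφ=1+10=11
[q^12] φ(1)=1,φ(2)=1,φ(3)=2,φ(4)=2,φ(6)=2,φ(12)=4 ⇒ 12

6, 7, 8, 9, 10, 11, 12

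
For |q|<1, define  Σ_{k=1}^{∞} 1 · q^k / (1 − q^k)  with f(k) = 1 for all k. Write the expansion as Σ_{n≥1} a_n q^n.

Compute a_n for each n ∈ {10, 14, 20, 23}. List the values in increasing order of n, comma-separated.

4, 4, 6, 2

[q^10] f(1)=1,f(2)=1,f(5)=1,f(10)=1 ⇒ 4
q^14  k|14↦f(k): 14:1 7:1 2:1 1:1  a_14=4
[q^20] f(20)=1,f(10)=1,f(5)=1,f(4)=1,f(2)=1,f(1)=1 ⇒ 6
[q^23] f(1)=1,f(23)=1 ⇒ 2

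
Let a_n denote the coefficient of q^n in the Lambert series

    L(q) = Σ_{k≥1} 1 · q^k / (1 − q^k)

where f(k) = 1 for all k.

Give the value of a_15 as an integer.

[q^15] f(15)=1,f(5)=1,f(3)=1,f(1)=1 ⇒ 4

a_15 = 4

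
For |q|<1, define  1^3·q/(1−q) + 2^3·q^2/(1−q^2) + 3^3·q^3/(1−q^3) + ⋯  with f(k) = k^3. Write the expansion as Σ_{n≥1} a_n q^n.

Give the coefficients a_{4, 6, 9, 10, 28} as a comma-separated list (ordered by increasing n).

73, 252, 757, 1134, 25112

[q^4] f(1)=1,f(2)=8,f(4)=64 ⇒ 73
n=6: 1·6 2·3 3·2 6·1  f→[1+8+27+216]=252
d|9:{9,3,1}  Σf=729+27+1=757
n=10: 1·10 2·5 5·2 10·1  f→[1+8+125+1000]=1134
d|28:{28,14,7,4,2,1}  Σf=21952+2744+343+64+8+1=25112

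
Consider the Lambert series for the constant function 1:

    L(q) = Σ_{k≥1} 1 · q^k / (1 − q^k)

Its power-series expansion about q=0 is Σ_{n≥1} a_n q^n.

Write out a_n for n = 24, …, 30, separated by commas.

q^24  k|24↦f(k): 24:1 12:1 8:1 6:1 4:1 3:1 2:1 1:1  a_24=8
q^25  k|25↦f(k): 1:1 5:1 25:1  a_25=3
[q^26] f(26)=1,f(13)=1,f(2)=1,f(1)=1 ⇒ 4
d|27:{1,3,9,27}  Σf=1+1+1+1=4
q^28  k|28↦f(k): 28:1 14:1 7:1 4:1 2:1 1:1  a_28=6
[q^29] f(1)=1,f(29)=1 ⇒ 2
q^30  k|30↦f(k): 30:1 15:1 10:1 6:1 5:1 3:1 2:1 1:1  a_30=8

8, 3, 4, 4, 6, 2, 8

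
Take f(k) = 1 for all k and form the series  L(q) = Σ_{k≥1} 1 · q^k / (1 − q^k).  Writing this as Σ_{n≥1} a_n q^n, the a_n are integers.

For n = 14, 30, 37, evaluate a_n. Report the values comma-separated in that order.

[q^14] f(14)=1,f(7)=1,f(2)=1,f(1)=1 ⇒ 4
n=30: 1·30 2·15 3·10 5·6 6·5 10·3 15·2 30·1  f→[1+1+1+1+1+1+1+1]=8
q^37  k|37↦f(k): 1:1 37:1  a_37=2

4, 8, 2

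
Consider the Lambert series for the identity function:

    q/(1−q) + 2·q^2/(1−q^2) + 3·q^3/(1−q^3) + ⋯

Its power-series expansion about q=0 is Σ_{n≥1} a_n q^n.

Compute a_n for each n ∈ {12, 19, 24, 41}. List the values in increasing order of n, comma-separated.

28, 20, 60, 42

d|12:{1,2,3,4,6,12}  Σf=1+2+3+4+6+12=28
q^19  k|19↦f(k): 19:19 1:1  a_19=20
d|24:{1,2,3,4,6,8,12,24}  Σf=1+2+3+4+6+8+12+24=60
[q^41] f(1)=1,f(41)=41 ⇒ 42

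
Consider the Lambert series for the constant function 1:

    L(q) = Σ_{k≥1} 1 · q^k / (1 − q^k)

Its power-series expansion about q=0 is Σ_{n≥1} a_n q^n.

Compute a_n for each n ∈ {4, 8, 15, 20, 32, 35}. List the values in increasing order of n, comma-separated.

q^4  k|4↦f(k): 4:1 2:1 1:1  a_4=3
[q^8] f(1)=1,f(2)=1,f(4)=1,f(8)=1 ⇒ 4
d|15:{1,3,5,15}  Σf=1+1+1+1=4
d|20:{1,2,4,5,10,20}  Σf=1+1+1+1+1+1=6
q^32  k|32↦f(k): 1:1 2:1 4:1 8:1 16:1 32:1  a_32=6
d|35:{35,7,5,1}  Σf=1+1+1+1=4

3, 4, 4, 6, 6, 4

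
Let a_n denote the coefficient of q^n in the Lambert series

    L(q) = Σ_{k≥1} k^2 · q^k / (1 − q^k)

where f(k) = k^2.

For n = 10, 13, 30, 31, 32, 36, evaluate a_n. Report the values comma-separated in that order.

d|10:{1,2,5,10}  Σf=1+4+25+100=130
n=13: 13·1 1·13  f→[169+1]=170
[q^30] f(1)=1,f(2)=4,f(3)=9,f(5)=25,f(6)=36,f(10)=100,f(15)=225,f(30)=900 ⇒ 1300
n=31: 1·31 31·1  f→[1+961]=962
q^32  k|32↦f(k): 32:1024 16:256 8:64 4:16 2:4 1:1  a_32=1365
d|36:{1,2,3,4,6,9,12,18,36}  Σf=1+4+9+16+36+81+144+324+1296=1911

130, 170, 1300, 962, 1365, 1911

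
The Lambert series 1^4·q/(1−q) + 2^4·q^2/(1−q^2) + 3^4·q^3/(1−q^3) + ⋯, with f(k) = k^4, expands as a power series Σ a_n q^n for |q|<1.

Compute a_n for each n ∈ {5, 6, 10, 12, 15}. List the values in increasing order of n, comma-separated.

626, 1394, 10642, 22386, 51332

d|5:{5,1}  Σf=625+1=626
[q^6] f(6)=1296,f(3)=81,f(2)=16,f(1)=1 ⇒ 1394
d|10:{1,2,5,10}  Σf=1+16+625+10000=10642
q^12  k|12↦f(k): 12:20736 6:1296 4:256 3:81 2:16 1:1  a_12=22386
q^15  k|15↦f(k): 1:1 3:81 5:625 15:50625  a_15=51332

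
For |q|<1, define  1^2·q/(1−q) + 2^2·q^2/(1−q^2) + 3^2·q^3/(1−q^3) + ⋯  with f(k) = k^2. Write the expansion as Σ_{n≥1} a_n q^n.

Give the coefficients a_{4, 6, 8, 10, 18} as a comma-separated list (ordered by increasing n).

d|4:{1,2,4}  Σf=1+4+16=21
n=6: 6·1 3·2 2·3 1·6  f→[36+9+4+1]=50
[q^8] f(1)=1,f(2)=4,f(4)=16,f(8)=64 ⇒ 85
[q^10] f(10)=100,f(5)=25,f(2)=4,f(1)=1 ⇒ 130
q^18  k|18↦f(k): 1:1 2:4 3:9 6:36 9:81 18:324  a_18=455

21, 50, 85, 130, 455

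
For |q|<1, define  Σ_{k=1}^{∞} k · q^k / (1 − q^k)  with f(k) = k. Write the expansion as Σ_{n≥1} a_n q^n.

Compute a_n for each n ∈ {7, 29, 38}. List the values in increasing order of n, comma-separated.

8, 30, 60

d|7:{7,1}  Σf=7+1=8
[q^29] f(29)=29,f(1)=1 ⇒ 30
[q^38] f(1)=1,f(2)=2,f(19)=19,f(38)=38 ⇒ 60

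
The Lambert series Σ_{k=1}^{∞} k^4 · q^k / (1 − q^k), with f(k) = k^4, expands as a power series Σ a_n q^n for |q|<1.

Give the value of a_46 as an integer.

n=46: 46·1 23·2 2·23 1·46  f→[4477456+279841+16+1]=4757314

a_46 = 4757314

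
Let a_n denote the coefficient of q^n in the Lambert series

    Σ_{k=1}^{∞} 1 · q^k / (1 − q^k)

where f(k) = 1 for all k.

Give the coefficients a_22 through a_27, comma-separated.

[q^22] f(22)=1,f(11)=1,f(2)=1,f(1)=1 ⇒ 4
d|23:{23,1}  Σf=1+1=2
q^24  k|24↦f(k): 24:1 12:1 8:1 6:1 4:1 3:1 2:1 1:1  a_24=8
[q^25] f(25)=1,f(5)=1,f(1)=1 ⇒ 3
d|26:{26,13,2,1}  Σf=1+1+1+1=4
q^27  k|27↦f(k): 1:1 3:1 9:1 27:1  a_27=4

4, 2, 8, 3, 4, 4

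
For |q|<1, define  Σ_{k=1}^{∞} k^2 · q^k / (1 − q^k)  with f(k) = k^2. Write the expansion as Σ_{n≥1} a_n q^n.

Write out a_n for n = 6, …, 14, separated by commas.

50, 50, 85, 91, 130, 122, 210, 170, 250

[q^6] f(1)=1,f(2)=4,f(3)=9,f(6)=36 ⇒ 50
q^7  k|7↦f(k): 1:1 7:49  a_7=50
[q^8] f(8)=64,f(4)=16,f(2)=4,f(1)=1 ⇒ 85
n=9: 9·1 3·3 1·9  f→[81+9+1]=91
[q^10] f(10)=100,f(5)=25,f(2)=4,f(1)=1 ⇒ 130
q^11  k|11↦f(k): 1:1 11:121  a_11=122
d|12:{1,2,3,4,6,12}  Σf=1+4+9+16+36+144=210
n=13: 13·1 1·13  f→[169+1]=170
[q^14] f(14)=196,f(7)=49,f(2)=4,f(1)=1 ⇒ 250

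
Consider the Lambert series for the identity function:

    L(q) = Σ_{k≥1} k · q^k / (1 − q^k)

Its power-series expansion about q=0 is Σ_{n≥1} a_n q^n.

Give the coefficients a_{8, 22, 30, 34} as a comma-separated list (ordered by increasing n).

15, 36, 72, 54

d|8:{8,4,2,1}  Σf=8+4+2+1=15
q^22  k|22↦f(k): 1:1 2:2 11:11 22:22  a_22=36
d|30:{30,15,10,6,5,3,2,1}  Σf=30+15+10+6+5+3+2+1=72
d|34:{34,17,2,1}  Σf=34+17+2+1=54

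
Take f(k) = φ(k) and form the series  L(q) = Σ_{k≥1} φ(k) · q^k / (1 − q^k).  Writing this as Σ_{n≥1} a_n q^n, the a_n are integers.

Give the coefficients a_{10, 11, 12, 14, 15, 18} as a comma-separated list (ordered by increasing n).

q^10  k|10↦φ(k): 10:4 5:4 2:1 1:1  a_10=10
[q^11] φ(11)=10,φ(1)=1 ⇒ 11
[q^12] φ(12)=4,φ(6)=2,φ(4)=2,φ(3)=2,φ(2)=1,φ(1)=1 ⇒ 12
n=14: 14·1 7·2 2·7 1·14  φ→[6+6+1+1]=14
q^15  k|15↦φ(k): 1:1 3:2 5:4 15:8  a_15=15
q^18  k|18↦φ(k): 1:1 2:1 3:2 6:2 9:6 18:6  a_18=18

10, 11, 12, 14, 15, 18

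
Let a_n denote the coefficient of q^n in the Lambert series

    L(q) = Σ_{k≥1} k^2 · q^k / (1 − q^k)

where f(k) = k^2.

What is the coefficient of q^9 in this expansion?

[q^9] f(1)=1,f(3)=9,f(9)=81 ⇒ 91

a_9 = 91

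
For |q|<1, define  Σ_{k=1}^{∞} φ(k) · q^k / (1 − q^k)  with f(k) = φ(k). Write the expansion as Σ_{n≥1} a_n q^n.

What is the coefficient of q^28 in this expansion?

d|28:{28,14,7,4,2,1}  Σφ=12+6+6+2+1+1=28

a_28 = 28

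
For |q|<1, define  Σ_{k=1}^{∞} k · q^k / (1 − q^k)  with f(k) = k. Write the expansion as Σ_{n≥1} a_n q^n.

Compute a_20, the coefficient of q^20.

a_20 = 42

n=20: 20·1 10·2 5·4 4·5 2·10 1·20  f→[20+10+5+4+2+1]=42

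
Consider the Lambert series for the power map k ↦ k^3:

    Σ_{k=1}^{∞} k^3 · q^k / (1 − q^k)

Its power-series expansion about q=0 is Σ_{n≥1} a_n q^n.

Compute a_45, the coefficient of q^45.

a_45 = 95382

[q^45] f(45)=91125,f(15)=3375,f(9)=729,f(5)=125,f(3)=27,f(1)=1 ⇒ 95382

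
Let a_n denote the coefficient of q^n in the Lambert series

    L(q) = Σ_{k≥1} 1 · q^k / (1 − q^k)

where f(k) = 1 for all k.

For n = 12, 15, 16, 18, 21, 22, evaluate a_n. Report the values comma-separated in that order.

[q^12] f(1)=1,f(2)=1,f(3)=1,f(4)=1,f(6)=1,f(12)=1 ⇒ 6
q^15  k|15↦f(k): 15:1 5:1 3:1 1:1  a_15=4
n=16: 1·16 2·8 4·4 8·2 16·1  f→[1+1+1+1+1]=5
n=18: 1·18 2·9 3·6 6·3 9·2 18·1  f→[1+1+1+1+1+1]=6
[q^21] f(1)=1,f(3)=1,f(7)=1,f(21)=1 ⇒ 4
q^22  k|22↦f(k): 22:1 11:1 2:1 1:1  a_22=4

6, 4, 5, 6, 4, 4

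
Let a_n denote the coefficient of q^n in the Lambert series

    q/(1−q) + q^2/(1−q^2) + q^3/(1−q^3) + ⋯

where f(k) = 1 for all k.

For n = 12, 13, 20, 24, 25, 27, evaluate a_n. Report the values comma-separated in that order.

q^12  k|12↦f(k): 12:1 6:1 4:1 3:1 2:1 1:1  a_12=6
d|13:{13,1}  Σf=1+1=2
[q^20] f(20)=1,f(10)=1,f(5)=1,f(4)=1,f(2)=1,f(1)=1 ⇒ 6
d|24:{24,12,8,6,4,3,2,1}  Σf=1+1+1+1+1+1+1+1=8
d|25:{25,5,1}  Σf=1+1+1=3
[q^27] f(1)=1,f(3)=1,f(9)=1,f(27)=1 ⇒ 4

6, 2, 6, 8, 3, 4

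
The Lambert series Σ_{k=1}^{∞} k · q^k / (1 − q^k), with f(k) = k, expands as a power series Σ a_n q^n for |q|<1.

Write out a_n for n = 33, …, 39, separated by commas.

48, 54, 48, 91, 38, 60, 56

d|33:{1,3,11,33}  Σf=1+3+11+33=48
d|34:{1,2,17,34}  Σf=1+2+17+34=54
n=35: 1·35 5·7 7·5 35·1  f→[1+5+7+35]=48
n=36: 1·36 2·18 3·12 4·9 6·6 9·4 12·3 18·2 36·1  f→[1+2+3+4+6+9+12+18+36]=91
[q^37] f(1)=1,f(37)=37 ⇒ 38
n=38: 1·38 2·19 19·2 38·1  f→[1+2+19+38]=60
n=39: 1·39 3·13 13·3 39·1  f→[1+3+13+39]=56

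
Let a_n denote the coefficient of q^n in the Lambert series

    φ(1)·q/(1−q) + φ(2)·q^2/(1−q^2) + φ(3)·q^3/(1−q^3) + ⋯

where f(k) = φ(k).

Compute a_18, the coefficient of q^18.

[q^18] φ(1)=1,φ(2)=1,φ(3)=2,φ(6)=2,φ(9)=6,φ(18)=6 ⇒ 18

a_18 = 18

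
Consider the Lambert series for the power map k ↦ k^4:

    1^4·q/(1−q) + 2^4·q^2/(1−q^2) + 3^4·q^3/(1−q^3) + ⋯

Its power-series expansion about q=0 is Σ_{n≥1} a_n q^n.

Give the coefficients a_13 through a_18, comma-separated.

n=13: 13·1 1·13  f→[28561+1]=28562
q^14  k|14↦f(k): 14:38416 7:2401 2:16 1:1  a_14=40834
n=15: 15·1 5·3 3·5 1·15  f→[50625+625+81+1]=51332
[q^16] f(1)=1,f(2)=16,f(4)=256,f(8)=4096,f(16)=65536 ⇒ 69905
d|17:{1,17}  Σf=1+83521=83522
d|18:{1,2,3,6,9,18}  Σf=1+16+81+1296+6561+104976=112931

28562, 40834, 51332, 69905, 83522, 112931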